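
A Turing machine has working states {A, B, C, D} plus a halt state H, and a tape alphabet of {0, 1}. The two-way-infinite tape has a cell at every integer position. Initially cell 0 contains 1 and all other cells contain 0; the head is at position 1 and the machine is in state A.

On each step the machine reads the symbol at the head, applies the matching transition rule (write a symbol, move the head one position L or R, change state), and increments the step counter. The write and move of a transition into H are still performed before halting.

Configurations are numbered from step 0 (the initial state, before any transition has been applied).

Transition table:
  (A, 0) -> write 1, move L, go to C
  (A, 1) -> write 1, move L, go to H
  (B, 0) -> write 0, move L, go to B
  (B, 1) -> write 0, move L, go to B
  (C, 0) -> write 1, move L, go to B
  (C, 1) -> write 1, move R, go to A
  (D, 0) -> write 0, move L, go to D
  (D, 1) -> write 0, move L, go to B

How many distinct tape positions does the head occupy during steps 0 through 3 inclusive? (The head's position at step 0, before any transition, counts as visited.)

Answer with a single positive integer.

Answer: 2

Derivation:
Step 1: in state A at pos 1, read 0 -> (A,0)->write 1,move L,goto C. Now: state=C, head=0, tape[-1..2]=0110 (head:  ^)
Step 2: in state C at pos 0, read 1 -> (C,1)->write 1,move R,goto A. Now: state=A, head=1, tape[-1..2]=0110 (head:   ^)
Step 3: in state A at pos 1, read 1 -> (A,1)->write 1,move L,goto H. Now: state=H, head=0, tape[-1..2]=0110 (head:  ^)
Head positions at steps 0..3: starting at 1, distinct positions visited = {0, 1} -> 2 position(s)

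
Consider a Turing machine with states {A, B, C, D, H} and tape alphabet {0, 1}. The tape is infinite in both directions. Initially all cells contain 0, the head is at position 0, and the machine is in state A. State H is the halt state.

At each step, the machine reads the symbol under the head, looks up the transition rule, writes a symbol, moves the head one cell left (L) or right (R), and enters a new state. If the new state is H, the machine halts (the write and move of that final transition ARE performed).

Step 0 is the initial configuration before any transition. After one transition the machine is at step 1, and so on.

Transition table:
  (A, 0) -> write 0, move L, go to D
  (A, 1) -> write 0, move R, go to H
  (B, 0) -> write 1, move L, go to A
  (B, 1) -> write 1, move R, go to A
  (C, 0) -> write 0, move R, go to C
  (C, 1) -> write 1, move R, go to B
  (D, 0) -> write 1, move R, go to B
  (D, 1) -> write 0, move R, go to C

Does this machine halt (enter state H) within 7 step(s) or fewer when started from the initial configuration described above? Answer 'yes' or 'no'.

Step 1: in state A at pos 0, read 0 -> (A,0)->write 0,move L,goto D. Now: state=D, head=-1, tape[-2..1]=0000 (head:  ^)
Step 2: in state D at pos -1, read 0 -> (D,0)->write 1,move R,goto B. Now: state=B, head=0, tape[-2..1]=0100 (head:   ^)
Step 3: in state B at pos 0, read 0 -> (B,0)->write 1,move L,goto A. Now: state=A, head=-1, tape[-2..1]=0110 (head:  ^)
Step 4: in state A at pos -1, read 1 -> (A,1)->write 0,move R,goto H. Now: state=H, head=0, tape[-2..1]=0010 (head:   ^)
State H reached at step 4; 4 <= 7 -> yes

Answer: yes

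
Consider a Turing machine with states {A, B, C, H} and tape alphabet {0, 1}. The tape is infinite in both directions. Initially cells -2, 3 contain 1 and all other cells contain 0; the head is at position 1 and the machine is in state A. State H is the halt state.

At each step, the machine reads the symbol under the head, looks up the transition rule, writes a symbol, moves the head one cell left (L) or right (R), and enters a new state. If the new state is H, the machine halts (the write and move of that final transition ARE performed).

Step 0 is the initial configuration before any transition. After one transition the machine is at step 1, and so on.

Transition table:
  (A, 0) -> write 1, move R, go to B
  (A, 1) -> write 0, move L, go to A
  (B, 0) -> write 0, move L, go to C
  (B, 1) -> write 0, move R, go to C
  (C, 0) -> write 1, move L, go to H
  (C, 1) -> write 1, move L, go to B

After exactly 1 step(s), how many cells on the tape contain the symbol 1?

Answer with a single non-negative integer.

Step 1: in state A at pos 1, read 0 -> (A,0)->write 1,move R,goto B. Now: state=B, head=2, tape[-3..4]=01001010 (head:      ^)
Cells containing 1 after step 1: {-2, 1, 3} -> 3 cell(s)

Answer: 3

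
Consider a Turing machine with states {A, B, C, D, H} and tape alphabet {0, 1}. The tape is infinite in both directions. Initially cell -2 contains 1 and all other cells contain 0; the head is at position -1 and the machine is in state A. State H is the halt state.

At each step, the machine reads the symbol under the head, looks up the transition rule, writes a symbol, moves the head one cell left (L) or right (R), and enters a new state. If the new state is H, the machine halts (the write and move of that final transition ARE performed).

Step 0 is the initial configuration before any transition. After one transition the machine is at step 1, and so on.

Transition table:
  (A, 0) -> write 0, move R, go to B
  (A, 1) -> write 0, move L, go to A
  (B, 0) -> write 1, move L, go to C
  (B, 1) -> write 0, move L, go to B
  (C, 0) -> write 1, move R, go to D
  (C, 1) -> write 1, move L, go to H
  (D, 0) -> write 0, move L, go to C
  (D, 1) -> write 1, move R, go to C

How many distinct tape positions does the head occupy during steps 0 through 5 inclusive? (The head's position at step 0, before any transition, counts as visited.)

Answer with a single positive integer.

Step 1: in state A at pos -1, read 0 -> (A,0)->write 0,move R,goto B. Now: state=B, head=0, tape[-3..1]=01000 (head:    ^)
Step 2: in state B at pos 0, read 0 -> (B,0)->write 1,move L,goto C. Now: state=C, head=-1, tape[-3..1]=01010 (head:   ^)
Step 3: in state C at pos -1, read 0 -> (C,0)->write 1,move R,goto D. Now: state=D, head=0, tape[-3..1]=01110 (head:    ^)
Step 4: in state D at pos 0, read 1 -> (D,1)->write 1,move R,goto C. Now: state=C, head=1, tape[-3..2]=011100 (head:     ^)
Step 5: in state C at pos 1, read 0 -> (C,0)->write 1,move R,goto D. Now: state=D, head=2, tape[-3..3]=0111100 (head:      ^)
Head positions at steps 0..5: starting at -1, distinct positions visited = {-1, 0, 1, 2} -> 4 position(s)

Answer: 4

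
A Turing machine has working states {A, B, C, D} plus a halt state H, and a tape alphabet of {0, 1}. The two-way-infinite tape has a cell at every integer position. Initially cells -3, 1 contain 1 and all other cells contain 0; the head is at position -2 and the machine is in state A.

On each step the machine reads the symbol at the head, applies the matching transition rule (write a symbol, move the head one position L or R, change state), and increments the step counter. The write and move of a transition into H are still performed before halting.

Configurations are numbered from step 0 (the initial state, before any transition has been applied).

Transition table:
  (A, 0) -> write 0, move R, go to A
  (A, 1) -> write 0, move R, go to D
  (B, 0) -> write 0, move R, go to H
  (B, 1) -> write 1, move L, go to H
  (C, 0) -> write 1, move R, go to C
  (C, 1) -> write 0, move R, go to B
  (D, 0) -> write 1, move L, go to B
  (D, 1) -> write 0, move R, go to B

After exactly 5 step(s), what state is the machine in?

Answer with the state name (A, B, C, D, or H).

Answer: B

Derivation:
Step 1: in state A at pos -2, read 0 -> (A,0)->write 0,move R,goto A. Now: state=A, head=-1, tape[-4..2]=0100010 (head:    ^)
Step 2: in state A at pos -1, read 0 -> (A,0)->write 0,move R,goto A. Now: state=A, head=0, tape[-4..2]=0100010 (head:     ^)
Step 3: in state A at pos 0, read 0 -> (A,0)->write 0,move R,goto A. Now: state=A, head=1, tape[-4..2]=0100010 (head:      ^)
Step 4: in state A at pos 1, read 1 -> (A,1)->write 0,move R,goto D. Now: state=D, head=2, tape[-4..3]=01000000 (head:       ^)
Step 5: in state D at pos 2, read 0 -> (D,0)->write 1,move L,goto B. Now: state=B, head=1, tape[-4..3]=01000010 (head:      ^)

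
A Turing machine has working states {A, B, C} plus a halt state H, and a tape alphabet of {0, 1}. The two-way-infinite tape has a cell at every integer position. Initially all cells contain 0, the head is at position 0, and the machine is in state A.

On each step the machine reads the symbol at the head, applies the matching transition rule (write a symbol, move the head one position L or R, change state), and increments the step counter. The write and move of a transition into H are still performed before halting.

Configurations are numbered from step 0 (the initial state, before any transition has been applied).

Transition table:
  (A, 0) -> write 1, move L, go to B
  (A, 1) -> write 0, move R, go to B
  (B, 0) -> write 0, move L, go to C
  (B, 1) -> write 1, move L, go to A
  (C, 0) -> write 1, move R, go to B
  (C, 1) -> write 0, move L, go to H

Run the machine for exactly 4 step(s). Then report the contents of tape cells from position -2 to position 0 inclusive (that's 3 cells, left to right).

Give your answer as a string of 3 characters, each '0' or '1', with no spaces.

Answer: 101

Derivation:
Step 1: in state A at pos 0, read 0 -> (A,0)->write 1,move L,goto B. Now: state=B, head=-1, tape[-2..1]=0010 (head:  ^)
Step 2: in state B at pos -1, read 0 -> (B,0)->write 0,move L,goto C. Now: state=C, head=-2, tape[-3..1]=00010 (head:  ^)
Step 3: in state C at pos -2, read 0 -> (C,0)->write 1,move R,goto B. Now: state=B, head=-1, tape[-3..1]=01010 (head:   ^)
Step 4: in state B at pos -1, read 0 -> (B,0)->write 0,move L,goto C. Now: state=C, head=-2, tape[-3..1]=01010 (head:  ^)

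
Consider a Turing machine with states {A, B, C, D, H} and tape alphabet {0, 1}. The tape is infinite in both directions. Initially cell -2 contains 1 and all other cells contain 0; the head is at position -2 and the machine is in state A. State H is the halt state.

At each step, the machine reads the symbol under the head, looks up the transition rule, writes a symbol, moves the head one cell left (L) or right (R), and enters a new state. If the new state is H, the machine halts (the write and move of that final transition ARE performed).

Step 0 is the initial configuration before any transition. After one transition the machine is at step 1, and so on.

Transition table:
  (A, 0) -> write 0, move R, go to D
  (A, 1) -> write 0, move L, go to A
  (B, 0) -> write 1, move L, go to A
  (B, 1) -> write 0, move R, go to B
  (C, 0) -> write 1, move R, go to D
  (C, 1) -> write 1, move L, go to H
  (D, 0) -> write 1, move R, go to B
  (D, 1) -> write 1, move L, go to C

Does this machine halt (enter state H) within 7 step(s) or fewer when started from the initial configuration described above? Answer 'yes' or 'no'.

Answer: no

Derivation:
Step 1: in state A at pos -2, read 1 -> (A,1)->write 0,move L,goto A. Now: state=A, head=-3, tape[-4..-1]=0000 (head:  ^)
Step 2: in state A at pos -3, read 0 -> (A,0)->write 0,move R,goto D. Now: state=D, head=-2, tape[-4..-1]=0000 (head:   ^)
Step 3: in state D at pos -2, read 0 -> (D,0)->write 1,move R,goto B. Now: state=B, head=-1, tape[-4..0]=00100 (head:    ^)
Step 4: in state B at pos -1, read 0 -> (B,0)->write 1,move L,goto A. Now: state=A, head=-2, tape[-4..0]=00110 (head:   ^)
Step 5: in state A at pos -2, read 1 -> (A,1)->write 0,move L,goto A. Now: state=A, head=-3, tape[-4..0]=00010 (head:  ^)
Step 6: in state A at pos -3, read 0 -> (A,0)->write 0,move R,goto D. Now: state=D, head=-2, tape[-4..0]=00010 (head:   ^)
Step 7: in state D at pos -2, read 0 -> (D,0)->write 1,move R,goto B. Now: state=B, head=-1, tape[-4..0]=00110 (head:    ^)
After 7 step(s): state = B (not H) -> not halted within 7 -> no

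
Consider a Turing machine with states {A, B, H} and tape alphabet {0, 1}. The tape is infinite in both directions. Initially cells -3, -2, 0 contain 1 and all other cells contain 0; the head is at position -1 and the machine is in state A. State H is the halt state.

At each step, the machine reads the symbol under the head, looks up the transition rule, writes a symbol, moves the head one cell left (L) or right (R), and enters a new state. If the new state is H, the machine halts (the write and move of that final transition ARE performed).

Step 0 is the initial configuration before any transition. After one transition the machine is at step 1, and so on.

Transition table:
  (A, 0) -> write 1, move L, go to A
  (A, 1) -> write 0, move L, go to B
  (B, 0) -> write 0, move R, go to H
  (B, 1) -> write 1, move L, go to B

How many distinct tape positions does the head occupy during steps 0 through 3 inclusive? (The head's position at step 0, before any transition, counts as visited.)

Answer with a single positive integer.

Step 1: in state A at pos -1, read 0 -> (A,0)->write 1,move L,goto A. Now: state=A, head=-2, tape[-4..1]=011110 (head:   ^)
Step 2: in state A at pos -2, read 1 -> (A,1)->write 0,move L,goto B. Now: state=B, head=-3, tape[-4..1]=010110 (head:  ^)
Step 3: in state B at pos -3, read 1 -> (B,1)->write 1,move L,goto B. Now: state=B, head=-4, tape[-5..1]=0010110 (head:  ^)
Head positions at steps 0..3: starting at -1, distinct positions visited = {-4, -3, -2, -1} -> 4 position(s)

Answer: 4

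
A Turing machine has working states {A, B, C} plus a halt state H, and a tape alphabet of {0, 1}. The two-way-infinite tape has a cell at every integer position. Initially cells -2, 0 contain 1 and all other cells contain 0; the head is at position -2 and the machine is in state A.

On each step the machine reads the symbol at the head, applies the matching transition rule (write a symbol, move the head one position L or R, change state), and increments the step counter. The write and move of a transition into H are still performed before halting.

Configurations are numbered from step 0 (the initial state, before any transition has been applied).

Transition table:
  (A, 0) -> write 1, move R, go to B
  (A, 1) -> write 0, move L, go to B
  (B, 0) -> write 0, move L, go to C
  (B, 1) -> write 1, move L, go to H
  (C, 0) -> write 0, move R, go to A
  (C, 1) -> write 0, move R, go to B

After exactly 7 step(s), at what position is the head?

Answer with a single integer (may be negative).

Step 1: in state A at pos -2, read 1 -> (A,1)->write 0,move L,goto B. Now: state=B, head=-3, tape[-4..1]=000010 (head:  ^)
Step 2: in state B at pos -3, read 0 -> (B,0)->write 0,move L,goto C. Now: state=C, head=-4, tape[-5..1]=0000010 (head:  ^)
Step 3: in state C at pos -4, read 0 -> (C,0)->write 0,move R,goto A. Now: state=A, head=-3, tape[-5..1]=0000010 (head:   ^)
Step 4: in state A at pos -3, read 0 -> (A,0)->write 1,move R,goto B. Now: state=B, head=-2, tape[-5..1]=0010010 (head:    ^)
Step 5: in state B at pos -2, read 0 -> (B,0)->write 0,move L,goto C. Now: state=C, head=-3, tape[-5..1]=0010010 (head:   ^)
Step 6: in state C at pos -3, read 1 -> (C,1)->write 0,move R,goto B. Now: state=B, head=-2, tape[-5..1]=0000010 (head:    ^)
Step 7: in state B at pos -2, read 0 -> (B,0)->write 0,move L,goto C. Now: state=C, head=-3, tape[-5..1]=0000010 (head:   ^)

Answer: -3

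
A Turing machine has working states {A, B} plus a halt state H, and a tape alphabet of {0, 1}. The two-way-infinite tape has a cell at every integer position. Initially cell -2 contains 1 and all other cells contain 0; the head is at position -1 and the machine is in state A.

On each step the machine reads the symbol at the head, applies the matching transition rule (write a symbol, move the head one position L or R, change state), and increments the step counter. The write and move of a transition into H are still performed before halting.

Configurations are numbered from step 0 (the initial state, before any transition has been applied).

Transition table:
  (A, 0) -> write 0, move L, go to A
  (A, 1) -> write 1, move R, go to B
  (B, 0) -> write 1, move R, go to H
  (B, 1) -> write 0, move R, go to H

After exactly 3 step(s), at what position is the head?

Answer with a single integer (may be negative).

Step 1: in state A at pos -1, read 0 -> (A,0)->write 0,move L,goto A. Now: state=A, head=-2, tape[-3..0]=0100 (head:  ^)
Step 2: in state A at pos -2, read 1 -> (A,1)->write 1,move R,goto B. Now: state=B, head=-1, tape[-3..0]=0100 (head:   ^)
Step 3: in state B at pos -1, read 0 -> (B,0)->write 1,move R,goto H. Now: state=H, head=0, tape[-3..1]=01100 (head:    ^)

Answer: 0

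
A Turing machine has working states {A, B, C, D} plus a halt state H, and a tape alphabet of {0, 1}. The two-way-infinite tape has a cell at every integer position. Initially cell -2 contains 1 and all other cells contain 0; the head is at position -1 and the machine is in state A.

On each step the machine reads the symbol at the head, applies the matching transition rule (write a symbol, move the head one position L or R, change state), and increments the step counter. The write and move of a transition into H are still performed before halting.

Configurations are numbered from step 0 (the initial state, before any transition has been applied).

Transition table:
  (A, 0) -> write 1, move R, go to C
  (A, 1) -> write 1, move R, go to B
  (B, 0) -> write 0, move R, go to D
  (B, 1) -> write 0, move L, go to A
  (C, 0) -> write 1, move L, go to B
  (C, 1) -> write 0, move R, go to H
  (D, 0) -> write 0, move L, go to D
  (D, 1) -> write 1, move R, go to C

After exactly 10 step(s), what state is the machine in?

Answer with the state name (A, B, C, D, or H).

Answer: B

Derivation:
Step 1: in state A at pos -1, read 0 -> (A,0)->write 1,move R,goto C. Now: state=C, head=0, tape[-3..1]=01100 (head:    ^)
Step 2: in state C at pos 0, read 0 -> (C,0)->write 1,move L,goto B. Now: state=B, head=-1, tape[-3..1]=01110 (head:   ^)
Step 3: in state B at pos -1, read 1 -> (B,1)->write 0,move L,goto A. Now: state=A, head=-2, tape[-3..1]=01010 (head:  ^)
Step 4: in state A at pos -2, read 1 -> (A,1)->write 1,move R,goto B. Now: state=B, head=-1, tape[-3..1]=01010 (head:   ^)
Step 5: in state B at pos -1, read 0 -> (B,0)->write 0,move R,goto D. Now: state=D, head=0, tape[-3..1]=01010 (head:    ^)
Step 6: in state D at pos 0, read 1 -> (D,1)->write 1,move R,goto C. Now: state=C, head=1, tape[-3..2]=010100 (head:     ^)
Step 7: in state C at pos 1, read 0 -> (C,0)->write 1,move L,goto B. Now: state=B, head=0, tape[-3..2]=010110 (head:    ^)
Step 8: in state B at pos 0, read 1 -> (B,1)->write 0,move L,goto A. Now: state=A, head=-1, tape[-3..2]=010010 (head:   ^)
Step 9: in state A at pos -1, read 0 -> (A,0)->write 1,move R,goto C. Now: state=C, head=0, tape[-3..2]=011010 (head:    ^)
Step 10: in state C at pos 0, read 0 -> (C,0)->write 1,move L,goto B. Now: state=B, head=-1, tape[-3..2]=011110 (head:   ^)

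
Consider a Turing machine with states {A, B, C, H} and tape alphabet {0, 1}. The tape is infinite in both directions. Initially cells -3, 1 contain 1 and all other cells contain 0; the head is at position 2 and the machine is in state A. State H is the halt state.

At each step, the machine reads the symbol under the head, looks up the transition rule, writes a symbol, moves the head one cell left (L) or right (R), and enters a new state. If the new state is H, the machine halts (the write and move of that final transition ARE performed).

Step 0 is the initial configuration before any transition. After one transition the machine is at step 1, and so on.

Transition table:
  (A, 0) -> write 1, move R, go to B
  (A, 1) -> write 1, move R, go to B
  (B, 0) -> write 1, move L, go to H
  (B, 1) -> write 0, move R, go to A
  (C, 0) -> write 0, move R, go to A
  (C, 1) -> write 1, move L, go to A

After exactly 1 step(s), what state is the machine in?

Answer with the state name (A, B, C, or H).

Step 1: in state A at pos 2, read 0 -> (A,0)->write 1,move R,goto B. Now: state=B, head=3, tape[-4..4]=010001100 (head:        ^)

Answer: B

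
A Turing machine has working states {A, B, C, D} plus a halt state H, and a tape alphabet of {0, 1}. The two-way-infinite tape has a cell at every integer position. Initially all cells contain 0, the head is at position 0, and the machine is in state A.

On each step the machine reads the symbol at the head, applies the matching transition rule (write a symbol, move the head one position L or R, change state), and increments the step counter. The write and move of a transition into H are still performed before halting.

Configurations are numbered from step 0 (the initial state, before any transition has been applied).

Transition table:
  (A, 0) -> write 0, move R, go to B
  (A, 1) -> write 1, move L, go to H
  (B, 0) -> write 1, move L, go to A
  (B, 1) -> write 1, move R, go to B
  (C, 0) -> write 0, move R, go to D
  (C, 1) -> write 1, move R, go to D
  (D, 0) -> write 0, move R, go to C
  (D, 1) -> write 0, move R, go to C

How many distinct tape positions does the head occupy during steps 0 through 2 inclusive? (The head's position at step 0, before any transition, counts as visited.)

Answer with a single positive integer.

Step 1: in state A at pos 0, read 0 -> (A,0)->write 0,move R,goto B. Now: state=B, head=1, tape[-1..2]=0000 (head:   ^)
Step 2: in state B at pos 1, read 0 -> (B,0)->write 1,move L,goto A. Now: state=A, head=0, tape[-1..2]=0010 (head:  ^)
Head positions at steps 0..2: starting at 0, distinct positions visited = {0, 1} -> 2 position(s)

Answer: 2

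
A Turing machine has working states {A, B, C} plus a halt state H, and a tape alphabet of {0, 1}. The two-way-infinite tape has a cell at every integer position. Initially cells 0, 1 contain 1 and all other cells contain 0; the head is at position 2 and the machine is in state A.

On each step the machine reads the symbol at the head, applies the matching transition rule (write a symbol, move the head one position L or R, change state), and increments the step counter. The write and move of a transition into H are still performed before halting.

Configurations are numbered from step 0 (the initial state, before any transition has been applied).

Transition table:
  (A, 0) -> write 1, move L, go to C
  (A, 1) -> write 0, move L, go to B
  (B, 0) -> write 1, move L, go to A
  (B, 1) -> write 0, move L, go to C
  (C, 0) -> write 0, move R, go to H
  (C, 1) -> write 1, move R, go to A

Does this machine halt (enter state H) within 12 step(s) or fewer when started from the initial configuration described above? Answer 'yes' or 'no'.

Answer: yes

Derivation:
Step 1: in state A at pos 2, read 0 -> (A,0)->write 1,move L,goto C. Now: state=C, head=1, tape[-1..3]=01110 (head:   ^)
Step 2: in state C at pos 1, read 1 -> (C,1)->write 1,move R,goto A. Now: state=A, head=2, tape[-1..3]=01110 (head:    ^)
Step 3: in state A at pos 2, read 1 -> (A,1)->write 0,move L,goto B. Now: state=B, head=1, tape[-1..3]=01100 (head:   ^)
Step 4: in state B at pos 1, read 1 -> (B,1)->write 0,move L,goto C. Now: state=C, head=0, tape[-1..3]=01000 (head:  ^)
Step 5: in state C at pos 0, read 1 -> (C,1)->write 1,move R,goto A. Now: state=A, head=1, tape[-1..3]=01000 (head:   ^)
Step 6: in state A at pos 1, read 0 -> (A,0)->write 1,move L,goto C. Now: state=C, head=0, tape[-1..3]=01100 (head:  ^)
Step 7: in state C at pos 0, read 1 -> (C,1)->write 1,move R,goto A. Now: state=A, head=1, tape[-1..3]=01100 (head:   ^)
Step 8: in state A at pos 1, read 1 -> (A,1)->write 0,move L,goto B. Now: state=B, head=0, tape[-1..3]=01000 (head:  ^)
Step 9: in state B at pos 0, read 1 -> (B,1)->write 0,move L,goto C. Now: state=C, head=-1, tape[-2..3]=000000 (head:  ^)
Step 10: in state C at pos -1, read 0 -> (C,0)->write 0,move R,goto H. Now: state=H, head=0, tape[-2..3]=000000 (head:   ^)
State H reached at step 10; 10 <= 12 -> yes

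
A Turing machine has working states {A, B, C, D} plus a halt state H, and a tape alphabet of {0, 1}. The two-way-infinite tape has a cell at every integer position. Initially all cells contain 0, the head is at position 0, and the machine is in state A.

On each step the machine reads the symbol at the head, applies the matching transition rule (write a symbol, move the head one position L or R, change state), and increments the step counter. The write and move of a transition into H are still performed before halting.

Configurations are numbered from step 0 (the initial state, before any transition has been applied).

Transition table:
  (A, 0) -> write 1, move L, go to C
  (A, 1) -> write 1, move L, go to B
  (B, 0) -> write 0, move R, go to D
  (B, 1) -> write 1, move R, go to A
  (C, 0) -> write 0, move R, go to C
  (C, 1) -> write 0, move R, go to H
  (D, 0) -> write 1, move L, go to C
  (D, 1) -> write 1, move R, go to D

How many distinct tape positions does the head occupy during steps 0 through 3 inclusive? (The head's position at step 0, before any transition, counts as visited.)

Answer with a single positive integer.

Answer: 3

Derivation:
Step 1: in state A at pos 0, read 0 -> (A,0)->write 1,move L,goto C. Now: state=C, head=-1, tape[-2..1]=0010 (head:  ^)
Step 2: in state C at pos -1, read 0 -> (C,0)->write 0,move R,goto C. Now: state=C, head=0, tape[-2..1]=0010 (head:   ^)
Step 3: in state C at pos 0, read 1 -> (C,1)->write 0,move R,goto H. Now: state=H, head=1, tape[-2..2]=00000 (head:    ^)
Head positions at steps 0..3: starting at 0, distinct positions visited = {-1, 0, 1} -> 3 position(s)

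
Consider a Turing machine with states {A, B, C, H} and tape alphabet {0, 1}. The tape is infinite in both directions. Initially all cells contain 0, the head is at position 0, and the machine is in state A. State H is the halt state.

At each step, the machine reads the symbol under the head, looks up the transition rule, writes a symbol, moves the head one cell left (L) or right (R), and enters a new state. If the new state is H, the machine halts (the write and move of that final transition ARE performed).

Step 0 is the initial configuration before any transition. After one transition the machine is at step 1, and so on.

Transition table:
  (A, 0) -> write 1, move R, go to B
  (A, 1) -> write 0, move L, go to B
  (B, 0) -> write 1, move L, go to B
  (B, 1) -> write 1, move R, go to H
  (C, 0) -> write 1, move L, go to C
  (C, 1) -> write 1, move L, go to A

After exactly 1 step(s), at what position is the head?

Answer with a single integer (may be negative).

Step 1: in state A at pos 0, read 0 -> (A,0)->write 1,move R,goto B. Now: state=B, head=1, tape[-1..2]=0100 (head:   ^)

Answer: 1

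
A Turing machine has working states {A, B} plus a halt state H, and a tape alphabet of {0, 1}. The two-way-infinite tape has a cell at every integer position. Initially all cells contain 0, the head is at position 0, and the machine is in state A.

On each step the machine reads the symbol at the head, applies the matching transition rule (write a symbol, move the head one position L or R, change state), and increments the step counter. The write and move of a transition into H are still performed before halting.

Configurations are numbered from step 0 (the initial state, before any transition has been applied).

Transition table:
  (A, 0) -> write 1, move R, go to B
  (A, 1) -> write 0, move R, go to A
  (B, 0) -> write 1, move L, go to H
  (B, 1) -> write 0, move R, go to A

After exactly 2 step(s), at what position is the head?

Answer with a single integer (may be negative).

Answer: 0

Derivation:
Step 1: in state A at pos 0, read 0 -> (A,0)->write 1,move R,goto B. Now: state=B, head=1, tape[-1..2]=0100 (head:   ^)
Step 2: in state B at pos 1, read 0 -> (B,0)->write 1,move L,goto H. Now: state=H, head=0, tape[-1..2]=0110 (head:  ^)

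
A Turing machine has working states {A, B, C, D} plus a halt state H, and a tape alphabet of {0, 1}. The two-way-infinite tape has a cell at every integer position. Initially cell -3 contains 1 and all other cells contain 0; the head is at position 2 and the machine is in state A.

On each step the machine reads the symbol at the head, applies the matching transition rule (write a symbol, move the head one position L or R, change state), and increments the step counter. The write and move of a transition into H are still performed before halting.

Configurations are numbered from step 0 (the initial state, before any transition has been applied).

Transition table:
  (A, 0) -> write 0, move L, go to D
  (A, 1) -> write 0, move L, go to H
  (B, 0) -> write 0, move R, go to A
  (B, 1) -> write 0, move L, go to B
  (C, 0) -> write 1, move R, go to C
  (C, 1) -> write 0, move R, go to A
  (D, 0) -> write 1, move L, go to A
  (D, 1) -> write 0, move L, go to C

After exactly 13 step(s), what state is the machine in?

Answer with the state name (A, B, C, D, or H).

Answer: H

Derivation:
Step 1: in state A at pos 2, read 0 -> (A,0)->write 0,move L,goto D. Now: state=D, head=1, tape[-4..3]=01000000 (head:      ^)
Step 2: in state D at pos 1, read 0 -> (D,0)->write 1,move L,goto A. Now: state=A, head=0, tape[-4..3]=01000100 (head:     ^)
Step 3: in state A at pos 0, read 0 -> (A,0)->write 0,move L,goto D. Now: state=D, head=-1, tape[-4..3]=01000100 (head:    ^)
Step 4: in state D at pos -1, read 0 -> (D,0)->write 1,move L,goto A. Now: state=A, head=-2, tape[-4..3]=01010100 (head:   ^)
Step 5: in state A at pos -2, read 0 -> (A,0)->write 0,move L,goto D. Now: state=D, head=-3, tape[-4..3]=01010100 (head:  ^)
Step 6: in state D at pos -3, read 1 -> (D,1)->write 0,move L,goto C. Now: state=C, head=-4, tape[-5..3]=000010100 (head:  ^)
Step 7: in state C at pos -4, read 0 -> (C,0)->write 1,move R,goto C. Now: state=C, head=-3, tape[-5..3]=010010100 (head:   ^)
Step 8: in state C at pos -3, read 0 -> (C,0)->write 1,move R,goto C. Now: state=C, head=-2, tape[-5..3]=011010100 (head:    ^)
Step 9: in state C at pos -2, read 0 -> (C,0)->write 1,move R,goto C. Now: state=C, head=-1, tape[-5..3]=011110100 (head:     ^)
Step 10: in state C at pos -1, read 1 -> (C,1)->write 0,move R,goto A. Now: state=A, head=0, tape[-5..3]=011100100 (head:      ^)
Step 11: in state A at pos 0, read 0 -> (A,0)->write 0,move L,goto D. Now: state=D, head=-1, tape[-5..3]=011100100 (head:     ^)
Step 12: in state D at pos -1, read 0 -> (D,0)->write 1,move L,goto A. Now: state=A, head=-2, tape[-5..3]=011110100 (head:    ^)
Step 13: in state A at pos -2, read 1 -> (A,1)->write 0,move L,goto H. Now: state=H, head=-3, tape[-5..3]=011010100 (head:   ^)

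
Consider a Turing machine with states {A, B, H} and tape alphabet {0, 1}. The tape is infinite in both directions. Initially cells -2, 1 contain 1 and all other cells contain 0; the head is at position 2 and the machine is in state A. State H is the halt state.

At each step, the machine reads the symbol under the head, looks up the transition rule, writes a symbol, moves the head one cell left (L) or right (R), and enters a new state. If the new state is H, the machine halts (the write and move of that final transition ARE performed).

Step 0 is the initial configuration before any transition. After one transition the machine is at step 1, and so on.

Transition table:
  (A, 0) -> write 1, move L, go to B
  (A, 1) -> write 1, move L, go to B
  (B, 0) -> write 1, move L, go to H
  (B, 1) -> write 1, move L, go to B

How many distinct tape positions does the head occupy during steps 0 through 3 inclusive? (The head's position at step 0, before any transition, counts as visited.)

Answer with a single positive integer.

Answer: 4

Derivation:
Step 1: in state A at pos 2, read 0 -> (A,0)->write 1,move L,goto B. Now: state=B, head=1, tape[-3..3]=0100110 (head:     ^)
Step 2: in state B at pos 1, read 1 -> (B,1)->write 1,move L,goto B. Now: state=B, head=0, tape[-3..3]=0100110 (head:    ^)
Step 3: in state B at pos 0, read 0 -> (B,0)->write 1,move L,goto H. Now: state=H, head=-1, tape[-3..3]=0101110 (head:   ^)
Head positions at steps 0..3: starting at 2, distinct positions visited = {-1, 0, 1, 2} -> 4 position(s)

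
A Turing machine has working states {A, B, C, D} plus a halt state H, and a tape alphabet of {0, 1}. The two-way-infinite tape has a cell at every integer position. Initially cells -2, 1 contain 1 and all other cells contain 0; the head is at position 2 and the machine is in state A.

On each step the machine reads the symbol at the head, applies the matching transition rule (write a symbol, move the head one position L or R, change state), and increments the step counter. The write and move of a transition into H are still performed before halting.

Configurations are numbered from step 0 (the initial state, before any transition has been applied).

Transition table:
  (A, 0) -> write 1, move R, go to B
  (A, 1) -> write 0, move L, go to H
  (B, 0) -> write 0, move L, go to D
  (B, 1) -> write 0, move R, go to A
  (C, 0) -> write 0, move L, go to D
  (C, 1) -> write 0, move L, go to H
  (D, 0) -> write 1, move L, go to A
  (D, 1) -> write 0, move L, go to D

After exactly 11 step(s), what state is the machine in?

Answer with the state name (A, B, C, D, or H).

Answer: A

Derivation:
Step 1: in state A at pos 2, read 0 -> (A,0)->write 1,move R,goto B. Now: state=B, head=3, tape[-3..4]=01001100 (head:       ^)
Step 2: in state B at pos 3, read 0 -> (B,0)->write 0,move L,goto D. Now: state=D, head=2, tape[-3..4]=01001100 (head:      ^)
Step 3: in state D at pos 2, read 1 -> (D,1)->write 0,move L,goto D. Now: state=D, head=1, tape[-3..4]=01001000 (head:     ^)
Step 4: in state D at pos 1, read 1 -> (D,1)->write 0,move L,goto D. Now: state=D, head=0, tape[-3..4]=01000000 (head:    ^)
Step 5: in state D at pos 0, read 0 -> (D,0)->write 1,move L,goto A. Now: state=A, head=-1, tape[-3..4]=01010000 (head:   ^)
Step 6: in state A at pos -1, read 0 -> (A,0)->write 1,move R,goto B. Now: state=B, head=0, tape[-3..4]=01110000 (head:    ^)
Step 7: in state B at pos 0, read 1 -> (B,1)->write 0,move R,goto A. Now: state=A, head=1, tape[-3..4]=01100000 (head:     ^)
Step 8: in state A at pos 1, read 0 -> (A,0)->write 1,move R,goto B. Now: state=B, head=2, tape[-3..4]=01101000 (head:      ^)
Step 9: in state B at pos 2, read 0 -> (B,0)->write 0,move L,goto D. Now: state=D, head=1, tape[-3..4]=01101000 (head:     ^)
Step 10: in state D at pos 1, read 1 -> (D,1)->write 0,move L,goto D. Now: state=D, head=0, tape[-3..4]=01100000 (head:    ^)
Step 11: in state D at pos 0, read 0 -> (D,0)->write 1,move L,goto A. Now: state=A, head=-1, tape[-3..4]=01110000 (head:   ^)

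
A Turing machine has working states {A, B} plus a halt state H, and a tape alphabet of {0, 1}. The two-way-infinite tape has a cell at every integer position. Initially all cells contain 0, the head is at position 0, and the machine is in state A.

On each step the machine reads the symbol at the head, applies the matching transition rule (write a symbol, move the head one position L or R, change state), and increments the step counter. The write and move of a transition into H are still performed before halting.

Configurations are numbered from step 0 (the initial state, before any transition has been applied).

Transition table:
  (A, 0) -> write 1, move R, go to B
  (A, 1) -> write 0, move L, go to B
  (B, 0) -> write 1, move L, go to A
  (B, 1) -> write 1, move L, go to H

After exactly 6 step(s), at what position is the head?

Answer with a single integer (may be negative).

Step 1: in state A at pos 0, read 0 -> (A,0)->write 1,move R,goto B. Now: state=B, head=1, tape[-1..2]=0100 (head:   ^)
Step 2: in state B at pos 1, read 0 -> (B,0)->write 1,move L,goto A. Now: state=A, head=0, tape[-1..2]=0110 (head:  ^)
Step 3: in state A at pos 0, read 1 -> (A,1)->write 0,move L,goto B. Now: state=B, head=-1, tape[-2..2]=00010 (head:  ^)
Step 4: in state B at pos -1, read 0 -> (B,0)->write 1,move L,goto A. Now: state=A, head=-2, tape[-3..2]=001010 (head:  ^)
Step 5: in state A at pos -2, read 0 -> (A,0)->write 1,move R,goto B. Now: state=B, head=-1, tape[-3..2]=011010 (head:   ^)
Step 6: in state B at pos -1, read 1 -> (B,1)->write 1,move L,goto H. Now: state=H, head=-2, tape[-3..2]=011010 (head:  ^)

Answer: -2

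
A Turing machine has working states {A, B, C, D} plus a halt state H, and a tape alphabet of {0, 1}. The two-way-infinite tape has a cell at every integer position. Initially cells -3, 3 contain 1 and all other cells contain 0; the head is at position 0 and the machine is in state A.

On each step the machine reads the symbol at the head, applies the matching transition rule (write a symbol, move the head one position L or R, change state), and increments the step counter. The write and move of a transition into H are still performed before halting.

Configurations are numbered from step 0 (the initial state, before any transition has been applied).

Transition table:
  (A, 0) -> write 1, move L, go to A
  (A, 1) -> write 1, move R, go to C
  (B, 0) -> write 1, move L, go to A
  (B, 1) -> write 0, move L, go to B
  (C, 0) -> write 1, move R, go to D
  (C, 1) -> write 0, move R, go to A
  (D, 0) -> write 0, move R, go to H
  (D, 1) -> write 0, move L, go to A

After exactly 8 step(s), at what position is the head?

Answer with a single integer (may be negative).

Step 1: in state A at pos 0, read 0 -> (A,0)->write 1,move L,goto A. Now: state=A, head=-1, tape[-4..4]=010010010 (head:    ^)
Step 2: in state A at pos -1, read 0 -> (A,0)->write 1,move L,goto A. Now: state=A, head=-2, tape[-4..4]=010110010 (head:   ^)
Step 3: in state A at pos -2, read 0 -> (A,0)->write 1,move L,goto A. Now: state=A, head=-3, tape[-4..4]=011110010 (head:  ^)
Step 4: in state A at pos -3, read 1 -> (A,1)->write 1,move R,goto C. Now: state=C, head=-2, tape[-4..4]=011110010 (head:   ^)
Step 5: in state C at pos -2, read 1 -> (C,1)->write 0,move R,goto A. Now: state=A, head=-1, tape[-4..4]=010110010 (head:    ^)
Step 6: in state A at pos -1, read 1 -> (A,1)->write 1,move R,goto C. Now: state=C, head=0, tape[-4..4]=010110010 (head:     ^)
Step 7: in state C at pos 0, read 1 -> (C,1)->write 0,move R,goto A. Now: state=A, head=1, tape[-4..4]=010100010 (head:      ^)
Step 8: in state A at pos 1, read 0 -> (A,0)->write 1,move L,goto A. Now: state=A, head=0, tape[-4..4]=010101010 (head:     ^)

Answer: 0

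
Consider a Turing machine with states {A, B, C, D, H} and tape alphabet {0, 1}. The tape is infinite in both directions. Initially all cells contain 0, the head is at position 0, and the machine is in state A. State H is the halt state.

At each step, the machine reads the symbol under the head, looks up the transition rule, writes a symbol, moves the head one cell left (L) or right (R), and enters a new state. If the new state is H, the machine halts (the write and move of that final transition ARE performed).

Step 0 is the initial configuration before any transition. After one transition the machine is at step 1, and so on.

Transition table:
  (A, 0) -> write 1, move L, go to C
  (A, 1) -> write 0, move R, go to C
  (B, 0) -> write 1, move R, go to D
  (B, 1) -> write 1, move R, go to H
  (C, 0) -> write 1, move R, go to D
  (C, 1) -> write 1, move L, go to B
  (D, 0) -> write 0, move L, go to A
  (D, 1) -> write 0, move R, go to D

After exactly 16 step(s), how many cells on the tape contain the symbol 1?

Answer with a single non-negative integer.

Step 1: in state A at pos 0, read 0 -> (A,0)->write 1,move L,goto C. Now: state=C, head=-1, tape[-2..1]=0010 (head:  ^)
Step 2: in state C at pos -1, read 0 -> (C,0)->write 1,move R,goto D. Now: state=D, head=0, tape[-2..1]=0110 (head:   ^)
Step 3: in state D at pos 0, read 1 -> (D,1)->write 0,move R,goto D. Now: state=D, head=1, tape[-2..2]=01000 (head:    ^)
Step 4: in state D at pos 1, read 0 -> (D,0)->write 0,move L,goto A. Now: state=A, head=0, tape[-2..2]=01000 (head:   ^)
Step 5: in state A at pos 0, read 0 -> (A,0)->write 1,move L,goto C. Now: state=C, head=-1, tape[-2..2]=01100 (head:  ^)
Step 6: in state C at pos -1, read 1 -> (C,1)->write 1,move L,goto B. Now: state=B, head=-2, tape[-3..2]=001100 (head:  ^)
Step 7: in state B at pos -2, read 0 -> (B,0)->write 1,move R,goto D. Now: state=D, head=-1, tape[-3..2]=011100 (head:   ^)
Step 8: in state D at pos -1, read 1 -> (D,1)->write 0,move R,goto D. Now: state=D, head=0, tape[-3..2]=010100 (head:    ^)
Step 9: in state D at pos 0, read 1 -> (D,1)->write 0,move R,goto D. Now: state=D, head=1, tape[-3..2]=010000 (head:     ^)
Step 10: in state D at pos 1, read 0 -> (D,0)->write 0,move L,goto A. Now: state=A, head=0, tape[-3..2]=010000 (head:    ^)
Step 11: in state A at pos 0, read 0 -> (A,0)->write 1,move L,goto C. Now: state=C, head=-1, tape[-3..2]=010100 (head:   ^)
Step 12: in state C at pos -1, read 0 -> (C,0)->write 1,move R,goto D. Now: state=D, head=0, tape[-3..2]=011100 (head:    ^)
Step 13: in state D at pos 0, read 1 -> (D,1)->write 0,move R,goto D. Now: state=D, head=1, tape[-3..2]=011000 (head:     ^)
Step 14: in state D at pos 1, read 0 -> (D,0)->write 0,move L,goto A. Now: state=A, head=0, tape[-3..2]=011000 (head:    ^)
Step 15: in state A at pos 0, read 0 -> (A,0)->write 1,move L,goto C. Now: state=C, head=-1, tape[-3..2]=011100 (head:   ^)
Step 16: in state C at pos -1, read 1 -> (C,1)->write 1,move L,goto B. Now: state=B, head=-2, tape[-3..2]=011100 (head:  ^)
Cells containing 1 after step 16: {-2, -1, 0} -> 3 cell(s)

Answer: 3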